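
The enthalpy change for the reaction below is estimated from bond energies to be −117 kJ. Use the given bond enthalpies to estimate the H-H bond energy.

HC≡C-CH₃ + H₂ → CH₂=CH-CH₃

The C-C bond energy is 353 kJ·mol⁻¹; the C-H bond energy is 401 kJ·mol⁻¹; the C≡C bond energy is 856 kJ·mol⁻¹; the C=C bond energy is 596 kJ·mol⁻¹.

D(H-H) ≈ 425 kJ/mol

Let D be the H-H bond energy.
Σ(broken) = 1×856 + 1×353 + 4×401 + 1×D = 2813 + D
Σ(formed) = 1×353 + 6×401 + 1×596 = 3355
ΔH = Σ(broken) − Σ(formed) = (2813 + D) − (3355) = −542 + D
Setting this equal to −117 kJ gives D = 425 kJ/mol.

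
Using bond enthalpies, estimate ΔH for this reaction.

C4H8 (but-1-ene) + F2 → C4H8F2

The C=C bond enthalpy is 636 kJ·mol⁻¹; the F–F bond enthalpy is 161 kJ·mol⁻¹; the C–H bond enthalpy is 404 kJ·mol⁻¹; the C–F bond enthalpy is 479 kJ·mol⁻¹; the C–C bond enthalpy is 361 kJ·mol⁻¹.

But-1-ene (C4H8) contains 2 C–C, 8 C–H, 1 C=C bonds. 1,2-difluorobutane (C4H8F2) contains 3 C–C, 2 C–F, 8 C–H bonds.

ΔH ≈ −522 kJ

Bonds broken (reactants):
  C–C: 2 × 361 = 722
  C–H: 8 × 404 = 3232
  C=C: 1 × 636 = 636
  F–F: 1 × 161 = 161
  Σ(broken) = 4751 kJ
Bonds formed (products):
  C–C: 3 × 361 = 1083
  C–F: 2 × 479 = 958
  C–H: 8 × 404 = 3232
  Σ(formed) = 5273 kJ
ΔH = Σ(broken) − Σ(formed) = 4751 − 5273 = −522 kJ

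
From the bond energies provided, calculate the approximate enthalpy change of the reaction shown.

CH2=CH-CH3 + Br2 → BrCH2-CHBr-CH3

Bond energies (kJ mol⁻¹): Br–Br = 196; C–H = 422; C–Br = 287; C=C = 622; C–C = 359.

Bonds broken (reactants):
  Br–Br: 1 × 196 = 196
  C–C: 1 × 359 = 359
  C–H: 6 × 422 = 2532
  C=C: 1 × 622 = 622
  Σ(broken) = 3709 kJ
Bonds formed (products):
  C–Br: 2 × 287 = 574
  C–C: 2 × 359 = 718
  C–H: 6 × 422 = 2532
  Σ(formed) = 3824 kJ
ΔH = Σ(broken) − Σ(formed) = 3709 − 3824 = −115 kJ

ΔH ≈ −115 kJ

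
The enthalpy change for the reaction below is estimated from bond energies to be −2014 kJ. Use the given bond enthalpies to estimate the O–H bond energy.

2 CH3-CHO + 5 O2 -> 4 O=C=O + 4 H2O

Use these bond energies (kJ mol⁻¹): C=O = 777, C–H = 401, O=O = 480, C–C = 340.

D(O–H) ≈ 455 kJ/mol

Let D be the O–H bond energy.
Σ(broken) = 2×340 + 8×401 + 2×777 + 5×480 = 7842
Σ(formed) = 8×777 + 8×D = 6216 + 8D
ΔH = Σ(broken) − Σ(formed) = (7842) − (6216 + 8D) = +1626 − 8D
Setting this equal to −2014 kJ gives 8D = 3640, so D = 455 kJ/mol.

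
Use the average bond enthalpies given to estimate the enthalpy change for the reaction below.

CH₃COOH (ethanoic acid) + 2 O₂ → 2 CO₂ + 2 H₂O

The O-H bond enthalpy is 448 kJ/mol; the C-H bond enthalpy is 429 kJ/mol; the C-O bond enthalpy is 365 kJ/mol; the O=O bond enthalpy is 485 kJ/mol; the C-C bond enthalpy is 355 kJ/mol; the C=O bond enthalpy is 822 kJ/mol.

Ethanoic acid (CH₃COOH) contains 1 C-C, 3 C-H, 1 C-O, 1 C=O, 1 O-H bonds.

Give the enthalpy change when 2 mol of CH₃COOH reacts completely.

Bonds broken (reactants):
  C-C: 1 × 355 = 355
  C-H: 3 × 429 = 1287
  C-O: 1 × 365 = 365
  C=O: 1 × 822 = 822
  O-H: 1 × 448 = 448
  O=O: 2 × 485 = 970
  Σ(broken) = 4247 kJ
Bonds formed (products):
  C=O: 4 × 822 = 3288
  O-H: 4 × 448 = 1792
  Σ(formed) = 5080 kJ
ΔH = Σ(broken) − Σ(formed) = 4247 − 5080 = −833 kJ
For 2× the reaction as written: 2 × (−833) = −1666 kJ

ΔH = −1666 kJ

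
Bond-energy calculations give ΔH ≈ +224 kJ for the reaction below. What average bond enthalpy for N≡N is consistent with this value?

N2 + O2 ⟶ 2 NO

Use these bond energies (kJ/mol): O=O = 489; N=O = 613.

D(N≡N) ≈ 961 kJ/mol

Let D be the N≡N bond energy.
Σ(broken) = 1×D + 1×489 = 489 + D
Σ(formed) = 2×613 = 1226
ΔH = Σ(broken) − Σ(formed) = (489 + D) − (1226) = −737 + D
Setting this equal to +224 kJ gives D = 961 kJ/mol.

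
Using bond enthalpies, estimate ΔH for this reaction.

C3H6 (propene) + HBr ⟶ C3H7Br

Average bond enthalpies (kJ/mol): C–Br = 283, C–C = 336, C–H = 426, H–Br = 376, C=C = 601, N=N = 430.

Bonds broken (reactants):
  C–C: 1 × 336 = 336
  C–H: 6 × 426 = 2556
  C=C: 1 × 601 = 601
  H–Br: 1 × 376 = 376
  Σ(broken) = 3869 kJ
Bonds formed (products):
  C–Br: 1 × 283 = 283
  C–C: 2 × 336 = 672
  C–H: 7 × 426 = 2982
  Σ(formed) = 3937 kJ
ΔH = Σ(broken) − Σ(formed) = 3869 − 3937 = −68 kJ

ΔH ≈ −68 kJ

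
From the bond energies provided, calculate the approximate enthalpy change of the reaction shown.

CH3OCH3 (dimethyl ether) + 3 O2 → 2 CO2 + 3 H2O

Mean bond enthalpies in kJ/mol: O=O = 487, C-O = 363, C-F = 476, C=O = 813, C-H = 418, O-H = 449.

Bonds broken (reactants):
  C-H: 6 × 418 = 2508
  C-O: 2 × 363 = 726
  O=O: 3 × 487 = 1461
  Σ(broken) = 4695 kJ
Bonds formed (products):
  C=O: 4 × 813 = 3252
  O-H: 6 × 449 = 2694
  Σ(formed) = 5946 kJ
ΔH = Σ(broken) − Σ(formed) = 4695 − 5946 = −1251 kJ

ΔH ≈ −1251 kJ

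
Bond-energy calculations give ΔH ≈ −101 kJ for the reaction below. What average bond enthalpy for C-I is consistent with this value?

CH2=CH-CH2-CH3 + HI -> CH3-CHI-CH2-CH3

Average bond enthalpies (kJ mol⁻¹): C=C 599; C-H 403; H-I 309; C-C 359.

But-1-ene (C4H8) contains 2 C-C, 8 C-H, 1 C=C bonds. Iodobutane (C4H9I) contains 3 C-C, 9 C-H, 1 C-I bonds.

Let D be the C-I bond energy.
Σ(broken) = 2×359 + 8×403 + 1×599 + 1×309 = 4850
Σ(formed) = 3×359 + 9×403 + 1×D = 4704 + D
ΔH = Σ(broken) − Σ(formed) = (4850) − (4704 + D) = +146 − D
Setting this equal to −101 kJ gives D = 247 kJ/mol.

D(C-I) ≈ 247 kJ/mol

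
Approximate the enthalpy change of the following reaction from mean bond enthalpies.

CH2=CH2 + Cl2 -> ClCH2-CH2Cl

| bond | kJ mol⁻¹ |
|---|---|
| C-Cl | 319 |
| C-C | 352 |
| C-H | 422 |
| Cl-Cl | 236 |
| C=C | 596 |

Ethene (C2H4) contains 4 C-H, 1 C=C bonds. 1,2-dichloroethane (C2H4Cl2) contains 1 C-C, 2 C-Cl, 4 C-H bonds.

ΔH ≈ −158 kJ

Bonds broken (reactants):
  C-H: 4 × 422 = 1688
  C=C: 1 × 596 = 596
  Cl-Cl: 1 × 236 = 236
  Σ(broken) = 2520 kJ
Bonds formed (products):
  C-C: 1 × 352 = 352
  C-Cl: 2 × 319 = 638
  C-H: 4 × 422 = 1688
  Σ(formed) = 2678 kJ
ΔH = Σ(broken) − Σ(formed) = 2520 − 2678 = −158 kJ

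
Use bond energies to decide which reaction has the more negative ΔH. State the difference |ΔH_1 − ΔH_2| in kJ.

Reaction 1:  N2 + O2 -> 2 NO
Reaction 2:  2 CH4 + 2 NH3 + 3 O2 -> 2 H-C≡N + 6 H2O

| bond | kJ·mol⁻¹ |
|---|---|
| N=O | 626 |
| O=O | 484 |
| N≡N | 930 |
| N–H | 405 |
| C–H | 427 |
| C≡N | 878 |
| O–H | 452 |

Reaction 2, by 898 kJ

Reaction 1:
  Bonds broken (reactants):
    N≡N: 1 × 930 = 930
    O=O: 1 × 484 = 484
    Σ(broken) = 1414 kJ
  Bonds formed (products):
    N=O: 2 × 626 = 1252
    Σ(formed) = 1252 kJ
  ΔH_1 = 1414 − 1252 = +162 kJ
Reaction 2:
  Bonds broken (reactants):
    C–H: 8 × 427 = 3416
    N–H: 6 × 405 = 2430
    O=O: 3 × 484 = 1452
    Σ(broken) = 7298 kJ
  Bonds formed (products):
    C≡N: 2 × 878 = 1756
    C–H: 2 × 427 = 854
    O–H: 12 × 452 = 5424
    Σ(formed) = 8034 kJ
  ΔH_2 = 7298 − 8034 = −736 kJ
ΔH_1 − ΔH_2 = +898 kJ, so reaction 2 has the more negative ΔH; |ΔH_1 − ΔH_2| = 898 kJ.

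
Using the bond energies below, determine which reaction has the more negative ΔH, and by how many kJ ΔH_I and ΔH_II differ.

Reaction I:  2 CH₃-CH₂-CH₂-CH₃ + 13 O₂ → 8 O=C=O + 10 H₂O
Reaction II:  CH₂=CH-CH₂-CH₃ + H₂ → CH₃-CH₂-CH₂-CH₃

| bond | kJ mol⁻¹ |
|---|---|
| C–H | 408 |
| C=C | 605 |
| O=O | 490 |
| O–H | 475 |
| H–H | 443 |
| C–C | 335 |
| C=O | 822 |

Reaction I, by 6009 kJ

Reaction I:
  Bonds broken (reactants):
    C–C: 6 × 335 = 2010
    C–H: 20 × 408 = 8160
    O=O: 13 × 490 = 6370
    Σ(broken) = 16540 kJ
  Bonds formed (products):
    C=O: 16 × 822 = 13152
    O–H: 20 × 475 = 9500
    Σ(formed) = 22652 kJ
  ΔH_I = 16540 − 22652 = −6112 kJ
Reaction II:
  Bonds broken (reactants):
    C–C: 2 × 335 = 670
    C–H: 8 × 408 = 3264
    C=C: 1 × 605 = 605
    H–H: 1 × 443 = 443
    Σ(broken) = 4982 kJ
  Bonds formed (products):
    C–C: 3 × 335 = 1005
    C–H: 10 × 408 = 4080
    Σ(formed) = 5085 kJ
  ΔH_II = 4982 − 5085 = −103 kJ
ΔH_I − ΔH_II = −6009 kJ, so reaction I has the more negative ΔH; |ΔH_I − ΔH_II| = 6009 kJ.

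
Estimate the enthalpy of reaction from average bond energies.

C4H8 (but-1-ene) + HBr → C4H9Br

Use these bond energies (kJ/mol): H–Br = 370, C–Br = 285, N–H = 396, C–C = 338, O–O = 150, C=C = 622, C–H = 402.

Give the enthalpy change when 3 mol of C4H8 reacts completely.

ΔH = −99 kJ

Bonds broken (reactants):
  C–C: 2 × 338 = 676
  C–H: 8 × 402 = 3216
  C=C: 1 × 622 = 622
  H–Br: 1 × 370 = 370
  Σ(broken) = 4884 kJ
Bonds formed (products):
  C–Br: 1 × 285 = 285
  C–C: 3 × 338 = 1014
  C–H: 9 × 402 = 3618
  Σ(formed) = 4917 kJ
ΔH = Σ(broken) − Σ(formed) = 4884 − 4917 = −33 kJ
For 3× the reaction as written: 3 × (−33) = −99 kJ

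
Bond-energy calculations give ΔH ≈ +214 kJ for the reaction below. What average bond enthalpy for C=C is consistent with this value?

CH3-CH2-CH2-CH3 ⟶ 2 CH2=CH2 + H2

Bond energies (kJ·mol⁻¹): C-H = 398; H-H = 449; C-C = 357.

Let D be the C=C bond energy.
Σ(broken) = 3×357 + 10×398 = 5051
Σ(formed) = 8×398 + 2×D + 1×449 = 3633 + 2D
ΔH = Σ(broken) − Σ(formed) = (5051) − (3633 + 2D) = +1418 − 2D
Setting this equal to +214 kJ gives 2D = 1204, so D = 602 kJ/mol.

D(C=C) ≈ 602 kJ/mol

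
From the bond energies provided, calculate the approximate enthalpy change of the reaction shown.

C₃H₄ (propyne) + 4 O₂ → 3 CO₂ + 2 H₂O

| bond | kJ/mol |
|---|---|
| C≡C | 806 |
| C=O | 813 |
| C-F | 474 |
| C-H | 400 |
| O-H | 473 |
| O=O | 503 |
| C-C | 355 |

Bonds broken (reactants):
  C≡C: 1 × 806 = 806
  C-C: 1 × 355 = 355
  C-H: 4 × 400 = 1600
  O=O: 4 × 503 = 2012
  Σ(broken) = 4773 kJ
Bonds formed (products):
  C=O: 6 × 813 = 4878
  O-H: 4 × 473 = 1892
  Σ(formed) = 6770 kJ
ΔH = Σ(broken) − Σ(formed) = 4773 − 6770 = −1997 kJ

ΔH ≈ −1997 kJ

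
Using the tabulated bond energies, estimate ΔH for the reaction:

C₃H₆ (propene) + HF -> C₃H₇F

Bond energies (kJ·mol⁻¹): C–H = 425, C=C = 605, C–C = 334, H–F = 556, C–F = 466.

Bonds broken (reactants):
  C–C: 1 × 334 = 334
  C–H: 6 × 425 = 2550
  C=C: 1 × 605 = 605
  H–F: 1 × 556 = 556
  Σ(broken) = 4045 kJ
Bonds formed (products):
  C–C: 2 × 334 = 668
  C–F: 1 × 466 = 466
  C–H: 7 × 425 = 2975
  Σ(formed) = 4109 kJ
ΔH = Σ(broken) − Σ(formed) = 4045 − 4109 = −64 kJ

ΔH ≈ −64 kJ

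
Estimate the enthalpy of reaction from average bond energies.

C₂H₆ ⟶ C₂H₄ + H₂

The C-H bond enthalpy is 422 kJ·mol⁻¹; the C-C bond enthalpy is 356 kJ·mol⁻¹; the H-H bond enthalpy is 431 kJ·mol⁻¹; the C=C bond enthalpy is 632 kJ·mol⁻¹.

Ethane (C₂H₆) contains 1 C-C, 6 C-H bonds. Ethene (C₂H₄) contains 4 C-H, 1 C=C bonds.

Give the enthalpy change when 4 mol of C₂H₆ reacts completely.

Bonds broken (reactants):
  C-C: 1 × 356 = 356
  C-H: 6 × 422 = 2532
  Σ(broken) = 2888 kJ
Bonds formed (products):
  C-H: 4 × 422 = 1688
  C=C: 1 × 632 = 632
  H-H: 1 × 431 = 431
  Σ(formed) = 2751 kJ
ΔH = Σ(broken) − Σ(formed) = 2888 − 2751 = +137 kJ
For 4× the reaction as written: 4 × (+137) = +548 kJ

ΔH = +548 kJ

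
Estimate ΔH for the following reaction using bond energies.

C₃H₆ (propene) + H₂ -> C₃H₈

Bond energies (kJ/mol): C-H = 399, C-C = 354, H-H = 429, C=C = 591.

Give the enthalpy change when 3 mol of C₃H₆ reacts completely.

ΔH = −396 kJ

Bonds broken (reactants):
  C-C: 1 × 354 = 354
  C-H: 6 × 399 = 2394
  C=C: 1 × 591 = 591
  H-H: 1 × 429 = 429
  Σ(broken) = 3768 kJ
Bonds formed (products):
  C-C: 2 × 354 = 708
  C-H: 8 × 399 = 3192
  Σ(formed) = 3900 kJ
ΔH = Σ(broken) − Σ(formed) = 3768 − 3900 = −132 kJ
For 3× the reaction as written: 3 × (−132) = −396 kJ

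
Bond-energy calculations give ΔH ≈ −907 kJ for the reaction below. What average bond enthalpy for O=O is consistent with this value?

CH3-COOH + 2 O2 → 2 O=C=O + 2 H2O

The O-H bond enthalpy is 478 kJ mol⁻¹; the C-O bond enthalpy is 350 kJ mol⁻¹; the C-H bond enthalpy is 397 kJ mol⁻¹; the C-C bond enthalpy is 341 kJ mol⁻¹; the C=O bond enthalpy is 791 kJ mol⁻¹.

D(O=O) ≈ 509 kJ/mol

Let D be the O=O bond energy.
Σ(broken) = 1×341 + 3×397 + 1×350 + 1×791 + 1×478 + 2×D = 3151 + 2D
Σ(formed) = 4×791 + 4×478 = 5076
ΔH = Σ(broken) − Σ(formed) = (3151 + 2D) − (5076) = −1925 + 2D
Setting this equal to −907 kJ gives 2D = 1018, so D = 509 kJ/mol.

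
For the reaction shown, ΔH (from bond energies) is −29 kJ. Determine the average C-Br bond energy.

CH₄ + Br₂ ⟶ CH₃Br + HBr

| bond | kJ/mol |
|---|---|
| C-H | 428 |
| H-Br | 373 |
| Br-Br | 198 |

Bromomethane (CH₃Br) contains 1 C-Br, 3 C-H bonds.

D(C-Br) ≈ 282 kJ/mol

Let D be the C-Br bond energy.
Σ(broken) = 1×198 + 4×428 = 1910
Σ(formed) = 1×D + 3×428 + 1×373 = 1657 + D
ΔH = Σ(broken) − Σ(formed) = (1910) − (1657 + D) = +253 − D
Setting this equal to −29 kJ gives D = 282 kJ/mol.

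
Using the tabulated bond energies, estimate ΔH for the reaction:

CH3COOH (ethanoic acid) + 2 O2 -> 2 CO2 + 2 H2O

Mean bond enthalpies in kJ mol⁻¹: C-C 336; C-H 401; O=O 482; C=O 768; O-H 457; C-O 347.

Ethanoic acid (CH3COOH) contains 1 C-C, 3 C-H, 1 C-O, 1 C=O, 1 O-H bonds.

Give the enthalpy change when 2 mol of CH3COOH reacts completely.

Bonds broken (reactants):
  C-C: 1 × 336 = 336
  C-H: 3 × 401 = 1203
  C-O: 1 × 347 = 347
  C=O: 1 × 768 = 768
  O-H: 1 × 457 = 457
  O=O: 2 × 482 = 964
  Σ(broken) = 4075 kJ
Bonds formed (products):
  C=O: 4 × 768 = 3072
  O-H: 4 × 457 = 1828
  Σ(formed) = 4900 kJ
ΔH = Σ(broken) − Σ(formed) = 4075 − 4900 = −825 kJ
For 2× the reaction as written: 2 × (−825) = −1650 kJ

ΔH = −1650 kJ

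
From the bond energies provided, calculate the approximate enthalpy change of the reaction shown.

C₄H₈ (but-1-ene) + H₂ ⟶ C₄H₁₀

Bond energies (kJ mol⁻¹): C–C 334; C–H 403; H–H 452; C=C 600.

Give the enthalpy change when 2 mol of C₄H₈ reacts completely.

Bonds broken (reactants):
  C–C: 2 × 334 = 668
  C–H: 8 × 403 = 3224
  C=C: 1 × 600 = 600
  H–H: 1 × 452 = 452
  Σ(broken) = 4944 kJ
Bonds formed (products):
  C–C: 3 × 334 = 1002
  C–H: 10 × 403 = 4030
  Σ(formed) = 5032 kJ
ΔH = Σ(broken) − Σ(formed) = 4944 − 5032 = −88 kJ
For 2× the reaction as written: 2 × (−88) = −176 kJ

ΔH = −176 kJ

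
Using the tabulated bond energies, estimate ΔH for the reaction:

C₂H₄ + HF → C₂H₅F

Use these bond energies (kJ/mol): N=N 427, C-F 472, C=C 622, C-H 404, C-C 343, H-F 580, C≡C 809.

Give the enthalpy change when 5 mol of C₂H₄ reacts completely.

Bonds broken (reactants):
  C-H: 4 × 404 = 1616
  C=C: 1 × 622 = 622
  H-F: 1 × 580 = 580
  Σ(broken) = 2818 kJ
Bonds formed (products):
  C-C: 1 × 343 = 343
  C-F: 1 × 472 = 472
  C-H: 5 × 404 = 2020
  Σ(formed) = 2835 kJ
ΔH = Σ(broken) − Σ(formed) = 2818 − 2835 = −17 kJ
For 5× the reaction as written: 5 × (−17) = −85 kJ

ΔH = −85 kJ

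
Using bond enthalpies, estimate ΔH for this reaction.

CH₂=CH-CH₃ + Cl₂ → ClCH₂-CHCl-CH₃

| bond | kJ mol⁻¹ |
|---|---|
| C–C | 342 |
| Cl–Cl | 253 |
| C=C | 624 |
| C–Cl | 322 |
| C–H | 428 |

Bonds broken (reactants):
  C–C: 1 × 342 = 342
  C–H: 6 × 428 = 2568
  C=C: 1 × 624 = 624
  Cl–Cl: 1 × 253 = 253
  Σ(broken) = 3787 kJ
Bonds formed (products):
  C–C: 2 × 342 = 684
  C–Cl: 2 × 322 = 644
  C–H: 6 × 428 = 2568
  Σ(formed) = 3896 kJ
ΔH = Σ(broken) − Σ(formed) = 3787 − 3896 = −109 kJ

ΔH ≈ −109 kJ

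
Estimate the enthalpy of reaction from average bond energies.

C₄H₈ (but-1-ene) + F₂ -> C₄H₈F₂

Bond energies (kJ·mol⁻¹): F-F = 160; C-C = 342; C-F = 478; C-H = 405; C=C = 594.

Bonds broken (reactants):
  C-C: 2 × 342 = 684
  C-H: 8 × 405 = 3240
  C=C: 1 × 594 = 594
  F-F: 1 × 160 = 160
  Σ(broken) = 4678 kJ
Bonds formed (products):
  C-C: 3 × 342 = 1026
  C-F: 2 × 478 = 956
  C-H: 8 × 405 = 3240
  Σ(formed) = 5222 kJ
ΔH = Σ(broken) − Σ(formed) = 4678 − 5222 = −544 kJ

ΔH ≈ −544 kJ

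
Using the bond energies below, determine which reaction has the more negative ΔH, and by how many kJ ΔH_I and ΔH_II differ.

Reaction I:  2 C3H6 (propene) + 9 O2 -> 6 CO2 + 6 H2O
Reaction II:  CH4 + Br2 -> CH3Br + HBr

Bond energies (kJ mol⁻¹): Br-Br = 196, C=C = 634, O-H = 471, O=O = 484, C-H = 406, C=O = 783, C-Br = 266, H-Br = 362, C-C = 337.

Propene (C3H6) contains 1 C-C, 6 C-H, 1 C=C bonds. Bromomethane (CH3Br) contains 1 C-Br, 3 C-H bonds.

Reaction I:
  Bonds broken (reactants):
    C-C: 2 × 337 = 674
    C-H: 12 × 406 = 4872
    C=C: 2 × 634 = 1268
    O=O: 9 × 484 = 4356
    Σ(broken) = 11170 kJ
  Bonds formed (products):
    C=O: 12 × 783 = 9396
    O-H: 12 × 471 = 5652
    Σ(formed) = 15048 kJ
  ΔH_I = 11170 − 15048 = −3878 kJ
Reaction II:
  Bonds broken (reactants):
    Br-Br: 1 × 196 = 196
    C-H: 4 × 406 = 1624
    Σ(broken) = 1820 kJ
  Bonds formed (products):
    C-Br: 1 × 266 = 266
    C-H: 3 × 406 = 1218
    H-Br: 1 × 362 = 362
    Σ(formed) = 1846 kJ
  ΔH_II = 1820 − 1846 = −26 kJ
ΔH_I − ΔH_II = −3852 kJ, so reaction I has the more negative ΔH; |ΔH_I − ΔH_II| = 3852 kJ.

Reaction I, by 3852 kJ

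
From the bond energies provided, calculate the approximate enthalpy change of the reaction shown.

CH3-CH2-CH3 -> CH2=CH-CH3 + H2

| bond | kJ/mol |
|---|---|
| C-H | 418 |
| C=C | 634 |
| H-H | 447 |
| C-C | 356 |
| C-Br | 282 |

Bonds broken (reactants):
  C-C: 2 × 356 = 712
  C-H: 8 × 418 = 3344
  Σ(broken) = 4056 kJ
Bonds formed (products):
  C-C: 1 × 356 = 356
  C-H: 6 × 418 = 2508
  C=C: 1 × 634 = 634
  H-H: 1 × 447 = 447
  Σ(formed) = 3945 kJ
ΔH = Σ(broken) − Σ(formed) = 4056 − 3945 = +111 kJ

ΔH ≈ +111 kJ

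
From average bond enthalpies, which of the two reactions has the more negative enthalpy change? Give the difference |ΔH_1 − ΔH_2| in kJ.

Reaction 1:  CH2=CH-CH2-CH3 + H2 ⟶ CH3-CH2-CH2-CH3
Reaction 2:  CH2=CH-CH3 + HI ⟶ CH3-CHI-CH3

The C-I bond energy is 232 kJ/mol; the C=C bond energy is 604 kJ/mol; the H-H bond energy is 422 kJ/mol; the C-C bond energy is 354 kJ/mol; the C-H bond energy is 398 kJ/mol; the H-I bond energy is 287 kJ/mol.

Reaction 1:
  Bonds broken (reactants):
    C-C: 2 × 354 = 708
    C-H: 8 × 398 = 3184
    C=C: 1 × 604 = 604
    H-H: 1 × 422 = 422
    Σ(broken) = 4918 kJ
  Bonds formed (products):
    C-C: 3 × 354 = 1062
    C-H: 10 × 398 = 3980
    Σ(formed) = 5042 kJ
  ΔH_1 = 4918 − 5042 = −124 kJ
Reaction 2:
  Bonds broken (reactants):
    C-C: 1 × 354 = 354
    C-H: 6 × 398 = 2388
    C=C: 1 × 604 = 604
    H-I: 1 × 287 = 287
    Σ(broken) = 3633 kJ
  Bonds formed (products):
    C-C: 2 × 354 = 708
    C-H: 7 × 398 = 2786
    C-I: 1 × 232 = 232
    Σ(formed) = 3726 kJ
  ΔH_2 = 3633 − 3726 = −93 kJ
ΔH_1 − ΔH_2 = −31 kJ, so reaction 1 has the more negative ΔH; |ΔH_1 − ΔH_2| = 31 kJ.

Reaction 1, by 31 kJ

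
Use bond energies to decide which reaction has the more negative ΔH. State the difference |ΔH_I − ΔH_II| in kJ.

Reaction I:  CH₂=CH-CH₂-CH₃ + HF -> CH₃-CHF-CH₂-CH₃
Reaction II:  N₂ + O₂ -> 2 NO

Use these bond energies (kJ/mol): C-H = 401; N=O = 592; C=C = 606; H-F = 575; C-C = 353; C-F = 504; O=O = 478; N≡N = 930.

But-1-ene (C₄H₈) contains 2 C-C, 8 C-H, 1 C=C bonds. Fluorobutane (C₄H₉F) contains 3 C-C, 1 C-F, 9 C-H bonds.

Reaction I:
  Bonds broken (reactants):
    C-C: 2 × 353 = 706
    C-H: 8 × 401 = 3208
    C=C: 1 × 606 = 606
    H-F: 1 × 575 = 575
    Σ(broken) = 5095 kJ
  Bonds formed (products):
    C-C: 3 × 353 = 1059
    C-F: 1 × 504 = 504
    C-H: 9 × 401 = 3609
    Σ(formed) = 5172 kJ
  ΔH_I = 5095 − 5172 = −77 kJ
Reaction II:
  Bonds broken (reactants):
    N≡N: 1 × 930 = 930
    O=O: 1 × 478 = 478
    Σ(broken) = 1408 kJ
  Bonds formed (products):
    N=O: 2 × 592 = 1184
    Σ(formed) = 1184 kJ
  ΔH_II = 1408 − 1184 = +224 kJ
ΔH_I − ΔH_II = −301 kJ, so reaction I has the more negative ΔH; |ΔH_I − ΔH_II| = 301 kJ.

Reaction I, by 301 kJ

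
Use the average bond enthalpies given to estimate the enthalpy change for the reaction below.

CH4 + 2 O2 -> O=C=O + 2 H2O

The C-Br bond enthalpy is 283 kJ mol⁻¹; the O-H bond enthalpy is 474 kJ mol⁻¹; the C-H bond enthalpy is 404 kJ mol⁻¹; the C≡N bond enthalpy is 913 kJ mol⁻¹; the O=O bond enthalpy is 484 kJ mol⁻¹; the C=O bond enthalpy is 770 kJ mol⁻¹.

ΔH ≈ −852 kJ

Bonds broken (reactants):
  C-H: 4 × 404 = 1616
  O=O: 2 × 484 = 968
  Σ(broken) = 2584 kJ
Bonds formed (products):
  C=O: 2 × 770 = 1540
  O-H: 4 × 474 = 1896
  Σ(formed) = 3436 kJ
ΔH = Σ(broken) − Σ(formed) = 2584 − 3436 = −852 kJ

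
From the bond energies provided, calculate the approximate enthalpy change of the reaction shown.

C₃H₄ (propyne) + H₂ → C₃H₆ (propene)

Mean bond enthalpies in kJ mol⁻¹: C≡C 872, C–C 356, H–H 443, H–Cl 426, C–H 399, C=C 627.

ΔH ≈ −110 kJ

Bonds broken (reactants):
  C≡C: 1 × 872 = 872
  C–C: 1 × 356 = 356
  C–H: 4 × 399 = 1596
  H–H: 1 × 443 = 443
  Σ(broken) = 3267 kJ
Bonds formed (products):
  C–C: 1 × 356 = 356
  C–H: 6 × 399 = 2394
  C=C: 1 × 627 = 627
  Σ(formed) = 3377 kJ
ΔH = Σ(broken) − Σ(formed) = 3267 − 3377 = −110 kJ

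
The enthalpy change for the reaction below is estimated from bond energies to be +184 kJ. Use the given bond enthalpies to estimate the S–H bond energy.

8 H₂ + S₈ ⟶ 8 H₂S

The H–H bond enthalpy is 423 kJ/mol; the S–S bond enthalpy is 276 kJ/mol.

D(S–H) ≈ 338 kJ/mol

Let D be the S–H bond energy.
Σ(broken) = 8×423 + 8×276 = 5592
Σ(formed) = 16×D = 16D
ΔH = Σ(broken) − Σ(formed) = (5592) − (16D) = +5592 − 16D
Setting this equal to +184 kJ gives 16D = 5408, so D = 338 kJ/mol.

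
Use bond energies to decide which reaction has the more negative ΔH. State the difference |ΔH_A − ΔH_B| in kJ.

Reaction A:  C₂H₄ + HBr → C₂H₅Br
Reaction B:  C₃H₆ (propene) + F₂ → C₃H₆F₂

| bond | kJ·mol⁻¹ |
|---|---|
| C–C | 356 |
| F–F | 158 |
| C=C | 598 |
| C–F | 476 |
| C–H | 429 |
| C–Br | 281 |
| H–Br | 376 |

Reaction B, by 460 kJ

Reaction A:
  Bonds broken (reactants):
    C–H: 4 × 429 = 1716
    C=C: 1 × 598 = 598
    H–Br: 1 × 376 = 376
    Σ(broken) = 2690 kJ
  Bonds formed (products):
    C–Br: 1 × 281 = 281
    C–C: 1 × 356 = 356
    C–H: 5 × 429 = 2145
    Σ(formed) = 2782 kJ
  ΔH_A = 2690 − 2782 = −92 kJ
Reaction B:
  Bonds broken (reactants):
    C–C: 1 × 356 = 356
    C–H: 6 × 429 = 2574
    C=C: 1 × 598 = 598
    F–F: 1 × 158 = 158
    Σ(broken) = 3686 kJ
  Bonds formed (products):
    C–C: 2 × 356 = 712
    C–F: 2 × 476 = 952
    C–H: 6 × 429 = 2574
    Σ(formed) = 4238 kJ
  ΔH_B = 3686 − 4238 = −552 kJ
ΔH_A − ΔH_B = +460 kJ, so reaction B has the more negative ΔH; |ΔH_A − ΔH_B| = 460 kJ.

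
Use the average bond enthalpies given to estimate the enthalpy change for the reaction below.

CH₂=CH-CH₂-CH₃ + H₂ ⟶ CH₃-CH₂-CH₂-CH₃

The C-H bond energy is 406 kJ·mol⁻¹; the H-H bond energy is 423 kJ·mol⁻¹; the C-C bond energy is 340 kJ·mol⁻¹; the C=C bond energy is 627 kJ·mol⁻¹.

ΔH ≈ −102 kJ

Bonds broken (reactants):
  C-C: 2 × 340 = 680
  C-H: 8 × 406 = 3248
  C=C: 1 × 627 = 627
  H-H: 1 × 423 = 423
  Σ(broken) = 4978 kJ
Bonds formed (products):
  C-C: 3 × 340 = 1020
  C-H: 10 × 406 = 4060
  Σ(formed) = 5080 kJ
ΔH = Σ(broken) − Σ(formed) = 4978 − 5080 = −102 kJ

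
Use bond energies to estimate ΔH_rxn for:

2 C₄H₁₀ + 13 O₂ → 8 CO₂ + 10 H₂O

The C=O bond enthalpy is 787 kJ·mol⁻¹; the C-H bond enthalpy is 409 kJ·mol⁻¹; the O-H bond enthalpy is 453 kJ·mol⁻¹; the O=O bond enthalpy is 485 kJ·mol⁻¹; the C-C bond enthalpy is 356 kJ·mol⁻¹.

Bonds broken (reactants):
  C-C: 6 × 356 = 2136
  C-H: 20 × 409 = 8180
  O=O: 13 × 485 = 6305
  Σ(broken) = 16621 kJ
Bonds formed (products):
  C=O: 16 × 787 = 12592
  O-H: 20 × 453 = 9060
  Σ(formed) = 21652 kJ
ΔH = Σ(broken) − Σ(formed) = 16621 − 21652 = −5031 kJ

ΔH ≈ −5031 kJ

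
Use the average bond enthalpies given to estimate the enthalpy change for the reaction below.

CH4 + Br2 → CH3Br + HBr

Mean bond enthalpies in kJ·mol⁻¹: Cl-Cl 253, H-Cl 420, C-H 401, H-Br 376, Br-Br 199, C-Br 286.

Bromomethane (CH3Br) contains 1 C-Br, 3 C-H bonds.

ΔH ≈ −62 kJ

Bonds broken (reactants):
  Br-Br: 1 × 199 = 199
  C-H: 4 × 401 = 1604
  Σ(broken) = 1803 kJ
Bonds formed (products):
  C-Br: 1 × 286 = 286
  C-H: 3 × 401 = 1203
  H-Br: 1 × 376 = 376
  Σ(formed) = 1865 kJ
ΔH = Σ(broken) − Σ(formed) = 1803 − 1865 = −62 kJ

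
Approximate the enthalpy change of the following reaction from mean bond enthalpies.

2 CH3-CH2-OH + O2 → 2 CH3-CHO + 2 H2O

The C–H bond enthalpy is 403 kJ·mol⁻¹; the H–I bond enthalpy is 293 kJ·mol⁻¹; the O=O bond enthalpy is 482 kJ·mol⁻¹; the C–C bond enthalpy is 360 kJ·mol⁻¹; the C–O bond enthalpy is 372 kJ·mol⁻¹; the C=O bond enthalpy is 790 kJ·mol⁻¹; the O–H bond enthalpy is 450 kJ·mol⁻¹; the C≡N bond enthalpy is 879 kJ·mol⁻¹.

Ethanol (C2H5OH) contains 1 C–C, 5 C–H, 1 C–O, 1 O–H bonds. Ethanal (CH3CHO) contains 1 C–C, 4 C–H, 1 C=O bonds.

ΔH ≈ −448 kJ

Bonds broken (reactants):
  C–C: 2 × 360 = 720
  C–H: 10 × 403 = 4030
  C–O: 2 × 372 = 744
  O–H: 2 × 450 = 900
  O=O: 1 × 482 = 482
  Σ(broken) = 6876 kJ
Bonds formed (products):
  C–C: 2 × 360 = 720
  C–H: 8 × 403 = 3224
  C=O: 2 × 790 = 1580
  O–H: 4 × 450 = 1800
  Σ(formed) = 7324 kJ
ΔH = Σ(broken) − Σ(formed) = 6876 − 7324 = −448 kJ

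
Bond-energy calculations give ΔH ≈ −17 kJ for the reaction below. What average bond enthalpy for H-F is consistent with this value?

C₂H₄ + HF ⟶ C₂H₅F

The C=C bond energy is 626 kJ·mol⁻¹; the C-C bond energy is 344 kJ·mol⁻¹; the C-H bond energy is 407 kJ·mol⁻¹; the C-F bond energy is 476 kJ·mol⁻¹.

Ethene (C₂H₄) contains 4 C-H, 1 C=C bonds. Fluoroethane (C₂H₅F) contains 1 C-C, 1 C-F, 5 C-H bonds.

D(H-F) ≈ 584 kJ/mol

Let D be the H-F bond energy.
Σ(broken) = 4×407 + 1×626 + 1×D = 2254 + D
Σ(formed) = 1×344 + 1×476 + 5×407 = 2855
ΔH = Σ(broken) − Σ(formed) = (2254 + D) − (2855) = −601 + D
Setting this equal to −17 kJ gives D = 584 kJ/mol.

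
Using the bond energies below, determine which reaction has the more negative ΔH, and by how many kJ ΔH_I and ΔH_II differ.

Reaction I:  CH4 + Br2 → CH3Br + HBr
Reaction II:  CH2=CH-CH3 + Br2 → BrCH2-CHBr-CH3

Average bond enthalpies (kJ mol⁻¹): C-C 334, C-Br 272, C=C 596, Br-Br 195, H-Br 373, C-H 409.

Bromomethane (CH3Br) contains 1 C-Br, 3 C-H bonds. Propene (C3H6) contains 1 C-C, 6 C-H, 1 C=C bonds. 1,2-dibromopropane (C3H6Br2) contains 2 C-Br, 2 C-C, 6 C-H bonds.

Reaction I:
  Bonds broken (reactants):
    Br-Br: 1 × 195 = 195
    C-H: 4 × 409 = 1636
    Σ(broken) = 1831 kJ
  Bonds formed (products):
    C-Br: 1 × 272 = 272
    C-H: 3 × 409 = 1227
    H-Br: 1 × 373 = 373
    Σ(formed) = 1872 kJ
  ΔH_I = 1831 − 1872 = −41 kJ
Reaction II:
  Bonds broken (reactants):
    Br-Br: 1 × 195 = 195
    C-C: 1 × 334 = 334
    C-H: 6 × 409 = 2454
    C=C: 1 × 596 = 596
    Σ(broken) = 3579 kJ
  Bonds formed (products):
    C-Br: 2 × 272 = 544
    C-C: 2 × 334 = 668
    C-H: 6 × 409 = 2454
    Σ(formed) = 3666 kJ
  ΔH_II = 3579 − 3666 = −87 kJ
ΔH_I − ΔH_II = +46 kJ, so reaction II has the more negative ΔH; |ΔH_I − ΔH_II| = 46 kJ.

Reaction II, by 46 kJ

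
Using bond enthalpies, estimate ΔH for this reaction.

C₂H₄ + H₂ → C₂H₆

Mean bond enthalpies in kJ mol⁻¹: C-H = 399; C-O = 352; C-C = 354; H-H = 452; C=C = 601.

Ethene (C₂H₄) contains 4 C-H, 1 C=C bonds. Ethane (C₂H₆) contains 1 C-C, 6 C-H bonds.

ΔH ≈ −99 kJ

Bonds broken (reactants):
  C-H: 4 × 399 = 1596
  C=C: 1 × 601 = 601
  H-H: 1 × 452 = 452
  Σ(broken) = 2649 kJ
Bonds formed (products):
  C-C: 1 × 354 = 354
  C-H: 6 × 399 = 2394
  Σ(formed) = 2748 kJ
ΔH = Σ(broken) − Σ(formed) = 2649 − 2748 = −99 kJ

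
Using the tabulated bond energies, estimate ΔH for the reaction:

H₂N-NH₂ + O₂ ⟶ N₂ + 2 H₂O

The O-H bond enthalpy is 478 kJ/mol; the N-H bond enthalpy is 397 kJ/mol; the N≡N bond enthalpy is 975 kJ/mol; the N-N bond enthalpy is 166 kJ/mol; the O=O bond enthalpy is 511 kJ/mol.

Bonds broken (reactants):
  N-H: 4 × 397 = 1588
  N-N: 1 × 166 = 166
  O=O: 1 × 511 = 511
  Σ(broken) = 2265 kJ
Bonds formed (products):
  N≡N: 1 × 975 = 975
  O-H: 4 × 478 = 1912
  Σ(formed) = 2887 kJ
ΔH = Σ(broken) − Σ(formed) = 2265 − 2887 = −622 kJ

ΔH ≈ −622 kJ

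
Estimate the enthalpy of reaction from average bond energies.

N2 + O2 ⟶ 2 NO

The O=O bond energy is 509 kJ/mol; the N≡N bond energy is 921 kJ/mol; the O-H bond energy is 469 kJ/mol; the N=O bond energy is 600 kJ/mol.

ΔH ≈ +230 kJ

Bonds broken (reactants):
  N≡N: 1 × 921 = 921
  O=O: 1 × 509 = 509
  Σ(broken) = 1430 kJ
Bonds formed (products):
  N=O: 2 × 600 = 1200
  Σ(formed) = 1200 kJ
ΔH = Σ(broken) − Σ(formed) = 1430 − 1200 = +230 kJ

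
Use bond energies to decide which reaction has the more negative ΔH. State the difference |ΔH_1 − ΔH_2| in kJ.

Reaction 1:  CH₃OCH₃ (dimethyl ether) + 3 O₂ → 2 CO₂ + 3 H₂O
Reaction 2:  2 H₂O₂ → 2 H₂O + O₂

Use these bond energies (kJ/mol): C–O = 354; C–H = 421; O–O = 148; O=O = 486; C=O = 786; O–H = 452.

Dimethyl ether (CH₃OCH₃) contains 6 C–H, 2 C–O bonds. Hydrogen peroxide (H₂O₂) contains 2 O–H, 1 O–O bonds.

Reaction 1, by 974 kJ

Reaction 1:
  Bonds broken (reactants):
    C–H: 6 × 421 = 2526
    C–O: 2 × 354 = 708
    O=O: 3 × 486 = 1458
    Σ(broken) = 4692 kJ
  Bonds formed (products):
    C=O: 4 × 786 = 3144
    O–H: 6 × 452 = 2712
    Σ(formed) = 5856 kJ
  ΔH_1 = 4692 − 5856 = −1164 kJ
Reaction 2:
  Bonds broken (reactants):
    O–H: 4 × 452 = 1808
    O–O: 2 × 148 = 296
    Σ(broken) = 2104 kJ
  Bonds formed (products):
    O–H: 4 × 452 = 1808
    O=O: 1 × 486 = 486
    Σ(formed) = 2294 kJ
  ΔH_2 = 2104 − 2294 = −190 kJ
ΔH_1 − ΔH_2 = −974 kJ, so reaction 1 has the more negative ΔH; |ΔH_1 − ΔH_2| = 974 kJ.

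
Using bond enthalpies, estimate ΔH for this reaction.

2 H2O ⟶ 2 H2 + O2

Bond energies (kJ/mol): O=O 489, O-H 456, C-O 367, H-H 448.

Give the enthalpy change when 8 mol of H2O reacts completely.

ΔH = +1756 kJ

Bonds broken (reactants):
  O-H: 4 × 456 = 1824
  Σ(broken) = 1824 kJ
Bonds formed (products):
  H-H: 2 × 448 = 896
  O=O: 1 × 489 = 489
  Σ(formed) = 1385 kJ
ΔH = Σ(broken) − Σ(formed) = 1824 − 1385 = +439 kJ
For 4× the reaction as written: 4 × (+439) = +1756 kJ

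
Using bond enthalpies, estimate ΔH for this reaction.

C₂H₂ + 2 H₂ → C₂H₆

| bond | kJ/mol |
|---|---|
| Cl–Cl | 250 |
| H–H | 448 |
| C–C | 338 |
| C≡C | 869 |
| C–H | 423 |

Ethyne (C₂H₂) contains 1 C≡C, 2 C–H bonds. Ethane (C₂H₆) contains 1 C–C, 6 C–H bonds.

ΔH ≈ −265 kJ

Bonds broken (reactants):
  C≡C: 1 × 869 = 869
  C–H: 2 × 423 = 846
  H–H: 2 × 448 = 896
  Σ(broken) = 2611 kJ
Bonds formed (products):
  C–C: 1 × 338 = 338
  C–H: 6 × 423 = 2538
  Σ(formed) = 2876 kJ
ΔH = Σ(broken) − Σ(formed) = 2611 − 2876 = −265 kJ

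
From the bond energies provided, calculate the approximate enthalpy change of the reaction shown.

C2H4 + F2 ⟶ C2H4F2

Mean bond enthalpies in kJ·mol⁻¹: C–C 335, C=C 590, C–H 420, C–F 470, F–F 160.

Bonds broken (reactants):
  C–H: 4 × 420 = 1680
  C=C: 1 × 590 = 590
  F–F: 1 × 160 = 160
  Σ(broken) = 2430 kJ
Bonds formed (products):
  C–C: 1 × 335 = 335
  C–F: 2 × 470 = 940
  C–H: 4 × 420 = 1680
  Σ(formed) = 2955 kJ
ΔH = Σ(broken) − Σ(formed) = 2430 − 2955 = −525 kJ

ΔH ≈ −525 kJ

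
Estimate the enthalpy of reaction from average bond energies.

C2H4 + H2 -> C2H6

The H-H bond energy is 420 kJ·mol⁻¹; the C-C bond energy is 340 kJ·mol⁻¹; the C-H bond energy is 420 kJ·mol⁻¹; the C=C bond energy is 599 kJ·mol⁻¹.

Bonds broken (reactants):
  C-H: 4 × 420 = 1680
  C=C: 1 × 599 = 599
  H-H: 1 × 420 = 420
  Σ(broken) = 2699 kJ
Bonds formed (products):
  C-C: 1 × 340 = 340
  C-H: 6 × 420 = 2520
  Σ(formed) = 2860 kJ
ΔH = Σ(broken) − Σ(formed) = 2699 − 2860 = −161 kJ

ΔH ≈ −161 kJ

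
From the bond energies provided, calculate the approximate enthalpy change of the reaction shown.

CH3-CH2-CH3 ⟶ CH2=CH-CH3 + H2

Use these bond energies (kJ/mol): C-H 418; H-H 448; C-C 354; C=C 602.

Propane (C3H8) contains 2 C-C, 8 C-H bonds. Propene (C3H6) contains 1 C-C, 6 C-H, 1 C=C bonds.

ΔH ≈ +140 kJ

Bonds broken (reactants):
  C-C: 2 × 354 = 708
  C-H: 8 × 418 = 3344
  Σ(broken) = 4052 kJ
Bonds formed (products):
  C-C: 1 × 354 = 354
  C-H: 6 × 418 = 2508
  C=C: 1 × 602 = 602
  H-H: 1 × 448 = 448
  Σ(formed) = 3912 kJ
ΔH = Σ(broken) − Σ(formed) = 4052 − 3912 = +140 kJ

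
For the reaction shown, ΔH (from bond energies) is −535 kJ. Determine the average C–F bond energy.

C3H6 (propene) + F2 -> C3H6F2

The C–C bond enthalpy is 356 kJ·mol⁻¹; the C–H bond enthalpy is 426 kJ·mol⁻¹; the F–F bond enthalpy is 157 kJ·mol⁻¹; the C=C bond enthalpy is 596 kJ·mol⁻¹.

D(C–F) ≈ 466 kJ/mol

Let D be the C–F bond energy.
Σ(broken) = 1×356 + 6×426 + 1×596 + 1×157 = 3665
Σ(formed) = 2×356 + 2×D + 6×426 = 3268 + 2D
ΔH = Σ(broken) − Σ(formed) = (3665) − (3268 + 2D) = +397 − 2D
Setting this equal to −535 kJ gives 2D = 932, so D = 466 kJ/mol.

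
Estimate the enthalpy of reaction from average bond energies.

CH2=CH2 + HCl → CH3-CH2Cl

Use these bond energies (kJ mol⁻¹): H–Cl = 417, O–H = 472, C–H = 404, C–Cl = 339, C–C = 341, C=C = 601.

ΔH ≈ −66 kJ

Bonds broken (reactants):
  C–H: 4 × 404 = 1616
  C=C: 1 × 601 = 601
  H–Cl: 1 × 417 = 417
  Σ(broken) = 2634 kJ
Bonds formed (products):
  C–C: 1 × 341 = 341
  C–Cl: 1 × 339 = 339
  C–H: 5 × 404 = 2020
  Σ(formed) = 2700 kJ
ΔH = Σ(broken) − Σ(formed) = 2634 − 2700 = −66 kJ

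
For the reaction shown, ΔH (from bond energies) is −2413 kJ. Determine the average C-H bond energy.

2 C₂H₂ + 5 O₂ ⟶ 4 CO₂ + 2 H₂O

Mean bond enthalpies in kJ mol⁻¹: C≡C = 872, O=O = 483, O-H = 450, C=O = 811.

D(C-H) ≈ 429 kJ/mol

Let D be the C-H bond energy.
Σ(broken) = 2×872 + 4×D + 5×483 = 4159 + 4D
Σ(formed) = 8×811 + 4×450 = 8288
ΔH = Σ(broken) − Σ(formed) = (4159 + 4D) − (8288) = −4129 + 4D
Setting this equal to −2413 kJ gives 4D = 1716, so D = 429 kJ/mol.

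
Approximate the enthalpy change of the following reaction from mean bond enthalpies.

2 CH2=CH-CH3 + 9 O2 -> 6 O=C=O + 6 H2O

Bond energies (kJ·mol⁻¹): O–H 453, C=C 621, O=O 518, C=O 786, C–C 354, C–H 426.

ΔH ≈ −3144 kJ

Bonds broken (reactants):
  C–C: 2 × 354 = 708
  C–H: 12 × 426 = 5112
  C=C: 2 × 621 = 1242
  O=O: 9 × 518 = 4662
  Σ(broken) = 11724 kJ
Bonds formed (products):
  C=O: 12 × 786 = 9432
  O–H: 12 × 453 = 5436
  Σ(formed) = 14868 kJ
ΔH = Σ(broken) − Σ(formed) = 11724 − 14868 = −3144 kJ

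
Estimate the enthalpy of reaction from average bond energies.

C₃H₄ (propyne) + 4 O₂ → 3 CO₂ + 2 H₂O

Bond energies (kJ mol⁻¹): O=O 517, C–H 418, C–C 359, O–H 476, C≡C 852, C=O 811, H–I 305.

Bonds broken (reactants):
  C≡C: 1 × 852 = 852
  C–C: 1 × 359 = 359
  C–H: 4 × 418 = 1672
  O=O: 4 × 517 = 2068
  Σ(broken) = 4951 kJ
Bonds formed (products):
  C=O: 6 × 811 = 4866
  O–H: 4 × 476 = 1904
  Σ(formed) = 6770 kJ
ΔH = Σ(broken) − Σ(formed) = 4951 − 6770 = −1819 kJ

ΔH ≈ −1819 kJ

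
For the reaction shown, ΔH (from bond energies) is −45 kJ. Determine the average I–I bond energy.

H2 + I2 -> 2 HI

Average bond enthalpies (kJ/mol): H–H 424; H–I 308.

D(I–I) ≈ 147 kJ/mol

Let D be the I–I bond energy.
Σ(broken) = 1×424 + 1×D = 424 + D
Σ(formed) = 2×308 = 616
ΔH = Σ(broken) − Σ(formed) = (424 + D) − (616) = −192 + D
Setting this equal to −45 kJ gives D = 147 kJ/mol.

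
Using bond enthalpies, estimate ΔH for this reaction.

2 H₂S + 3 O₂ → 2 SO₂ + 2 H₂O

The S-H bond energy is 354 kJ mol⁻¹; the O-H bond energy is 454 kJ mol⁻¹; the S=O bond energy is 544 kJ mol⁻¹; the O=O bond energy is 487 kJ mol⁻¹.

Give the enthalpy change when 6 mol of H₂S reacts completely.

ΔH = −3345 kJ

Bonds broken (reactants):
  O=O: 3 × 487 = 1461
  S-H: 4 × 354 = 1416
  Σ(broken) = 2877 kJ
Bonds formed (products):
  O-H: 4 × 454 = 1816
  S=O: 4 × 544 = 2176
  Σ(formed) = 3992 kJ
ΔH = Σ(broken) − Σ(formed) = 2877 − 3992 = −1115 kJ
For 3× the reaction as written: 3 × (−1115) = −3345 kJ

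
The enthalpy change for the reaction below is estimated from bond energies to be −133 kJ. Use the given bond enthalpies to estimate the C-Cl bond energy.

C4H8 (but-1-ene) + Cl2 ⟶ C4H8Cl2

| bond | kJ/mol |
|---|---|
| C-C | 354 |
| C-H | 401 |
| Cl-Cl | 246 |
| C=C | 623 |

Let D be the C-Cl bond energy.
Σ(broken) = 2×354 + 8×401 + 1×623 + 1×246 = 4785
Σ(formed) = 3×354 + 2×D + 8×401 = 4270 + 2D
ΔH = Σ(broken) − Σ(formed) = (4785) − (4270 + 2D) = +515 − 2D
Setting this equal to −133 kJ gives 2D = 648, so D = 324 kJ/mol.

D(C-Cl) ≈ 324 kJ/mol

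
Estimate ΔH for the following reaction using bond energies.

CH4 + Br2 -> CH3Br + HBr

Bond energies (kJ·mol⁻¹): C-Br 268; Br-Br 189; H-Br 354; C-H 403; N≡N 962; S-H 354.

ΔH ≈ −30 kJ

Bonds broken (reactants):
  Br-Br: 1 × 189 = 189
  C-H: 4 × 403 = 1612
  Σ(broken) = 1801 kJ
Bonds formed (products):
  C-Br: 1 × 268 = 268
  C-H: 3 × 403 = 1209
  H-Br: 1 × 354 = 354
  Σ(formed) = 1831 kJ
ΔH = Σ(broken) − Σ(formed) = 1801 − 1831 = −30 kJ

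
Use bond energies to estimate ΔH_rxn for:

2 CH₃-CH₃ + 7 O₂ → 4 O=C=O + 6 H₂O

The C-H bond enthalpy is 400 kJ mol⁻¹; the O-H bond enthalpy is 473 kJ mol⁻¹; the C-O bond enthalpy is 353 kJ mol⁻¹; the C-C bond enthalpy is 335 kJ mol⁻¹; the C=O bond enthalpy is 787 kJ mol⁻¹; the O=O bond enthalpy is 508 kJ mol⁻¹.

ΔH ≈ −2946 kJ

Bonds broken (reactants):
  C-C: 2 × 335 = 670
  C-H: 12 × 400 = 4800
  O=O: 7 × 508 = 3556
  Σ(broken) = 9026 kJ
Bonds formed (products):
  C=O: 8 × 787 = 6296
  O-H: 12 × 473 = 5676
  Σ(formed) = 11972 kJ
ΔH = Σ(broken) − Σ(formed) = 9026 − 11972 = −2946 kJ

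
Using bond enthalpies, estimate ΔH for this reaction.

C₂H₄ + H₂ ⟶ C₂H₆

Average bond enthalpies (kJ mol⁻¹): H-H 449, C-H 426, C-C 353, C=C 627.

Bonds broken (reactants):
  C-H: 4 × 426 = 1704
  C=C: 1 × 627 = 627
  H-H: 1 × 449 = 449
  Σ(broken) = 2780 kJ
Bonds formed (products):
  C-C: 1 × 353 = 353
  C-H: 6 × 426 = 2556
  Σ(formed) = 2909 kJ
ΔH = Σ(broken) − Σ(formed) = 2780 − 2909 = −129 kJ

ΔH ≈ −129 kJ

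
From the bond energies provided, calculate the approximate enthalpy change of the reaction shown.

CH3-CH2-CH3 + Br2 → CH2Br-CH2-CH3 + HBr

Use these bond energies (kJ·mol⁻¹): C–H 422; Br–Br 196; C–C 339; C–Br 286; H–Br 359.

Bonds broken (reactants):
  Br–Br: 1 × 196 = 196
  C–C: 2 × 339 = 678
  C–H: 8 × 422 = 3376
  Σ(broken) = 4250 kJ
Bonds formed (products):
  C–Br: 1 × 286 = 286
  C–C: 2 × 339 = 678
  C–H: 7 × 422 = 2954
  H–Br: 1 × 359 = 359
  Σ(formed) = 4277 kJ
ΔH = Σ(broken) − Σ(formed) = 4250 − 4277 = −27 kJ

ΔH ≈ −27 kJ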